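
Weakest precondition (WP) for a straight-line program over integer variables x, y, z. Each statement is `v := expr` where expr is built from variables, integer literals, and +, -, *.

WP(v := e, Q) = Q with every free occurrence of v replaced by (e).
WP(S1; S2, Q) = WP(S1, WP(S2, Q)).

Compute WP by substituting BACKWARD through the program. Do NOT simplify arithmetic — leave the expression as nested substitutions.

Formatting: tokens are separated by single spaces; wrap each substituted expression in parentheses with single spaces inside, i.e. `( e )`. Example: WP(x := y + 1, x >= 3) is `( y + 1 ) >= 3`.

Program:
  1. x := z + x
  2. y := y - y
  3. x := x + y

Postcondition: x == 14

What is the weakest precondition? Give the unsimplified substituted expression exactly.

Answer: ( ( z + x ) + ( y - y ) ) == 14

Derivation:
post: x == 14
stmt 3: x := x + y  -- replace 1 occurrence(s) of x with (x + y)
  => ( x + y ) == 14
stmt 2: y := y - y  -- replace 1 occurrence(s) of y with (y - y)
  => ( x + ( y - y ) ) == 14
stmt 1: x := z + x  -- replace 1 occurrence(s) of x with (z + x)
  => ( ( z + x ) + ( y - y ) ) == 14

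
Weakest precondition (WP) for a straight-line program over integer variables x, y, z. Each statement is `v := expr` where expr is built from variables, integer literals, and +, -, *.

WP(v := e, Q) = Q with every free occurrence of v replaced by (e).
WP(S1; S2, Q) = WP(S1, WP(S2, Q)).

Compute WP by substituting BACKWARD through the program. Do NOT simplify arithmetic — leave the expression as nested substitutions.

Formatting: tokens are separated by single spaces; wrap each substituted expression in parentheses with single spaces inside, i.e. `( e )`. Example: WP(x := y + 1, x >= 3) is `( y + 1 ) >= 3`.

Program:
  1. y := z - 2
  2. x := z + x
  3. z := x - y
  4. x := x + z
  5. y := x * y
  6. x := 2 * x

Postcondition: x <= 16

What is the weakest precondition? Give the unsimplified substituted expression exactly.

Answer: ( 2 * ( ( z + x ) + ( ( z + x ) - ( z - 2 ) ) ) ) <= 16

Derivation:
post: x <= 16
stmt 6: x := 2 * x  -- replace 1 occurrence(s) of x with (2 * x)
  => ( 2 * x ) <= 16
stmt 5: y := x * y  -- replace 0 occurrence(s) of y with (x * y)
  => ( 2 * x ) <= 16
stmt 4: x := x + z  -- replace 1 occurrence(s) of x with (x + z)
  => ( 2 * ( x + z ) ) <= 16
stmt 3: z := x - y  -- replace 1 occurrence(s) of z with (x - y)
  => ( 2 * ( x + ( x - y ) ) ) <= 16
stmt 2: x := z + x  -- replace 2 occurrence(s) of x with (z + x)
  => ( 2 * ( ( z + x ) + ( ( z + x ) - y ) ) ) <= 16
stmt 1: y := z - 2  -- replace 1 occurrence(s) of y with (z - 2)
  => ( 2 * ( ( z + x ) + ( ( z + x ) - ( z - 2 ) ) ) ) <= 16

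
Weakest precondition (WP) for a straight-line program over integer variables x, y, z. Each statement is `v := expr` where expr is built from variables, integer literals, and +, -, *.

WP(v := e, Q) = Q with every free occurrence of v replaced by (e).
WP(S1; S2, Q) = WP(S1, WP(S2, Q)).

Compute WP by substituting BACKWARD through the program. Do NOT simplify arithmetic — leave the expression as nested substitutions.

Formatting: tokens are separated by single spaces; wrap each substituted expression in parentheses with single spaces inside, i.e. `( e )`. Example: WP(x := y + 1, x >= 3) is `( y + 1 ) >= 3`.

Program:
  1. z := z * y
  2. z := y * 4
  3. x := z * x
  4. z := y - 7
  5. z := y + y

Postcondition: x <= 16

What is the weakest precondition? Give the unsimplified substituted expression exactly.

Answer: ( ( y * 4 ) * x ) <= 16

Derivation:
post: x <= 16
stmt 5: z := y + y  -- replace 0 occurrence(s) of z with (y + y)
  => x <= 16
stmt 4: z := y - 7  -- replace 0 occurrence(s) of z with (y - 7)
  => x <= 16
stmt 3: x := z * x  -- replace 1 occurrence(s) of x with (z * x)
  => ( z * x ) <= 16
stmt 2: z := y * 4  -- replace 1 occurrence(s) of z with (y * 4)
  => ( ( y * 4 ) * x ) <= 16
stmt 1: z := z * y  -- replace 0 occurrence(s) of z with (z * y)
  => ( ( y * 4 ) * x ) <= 16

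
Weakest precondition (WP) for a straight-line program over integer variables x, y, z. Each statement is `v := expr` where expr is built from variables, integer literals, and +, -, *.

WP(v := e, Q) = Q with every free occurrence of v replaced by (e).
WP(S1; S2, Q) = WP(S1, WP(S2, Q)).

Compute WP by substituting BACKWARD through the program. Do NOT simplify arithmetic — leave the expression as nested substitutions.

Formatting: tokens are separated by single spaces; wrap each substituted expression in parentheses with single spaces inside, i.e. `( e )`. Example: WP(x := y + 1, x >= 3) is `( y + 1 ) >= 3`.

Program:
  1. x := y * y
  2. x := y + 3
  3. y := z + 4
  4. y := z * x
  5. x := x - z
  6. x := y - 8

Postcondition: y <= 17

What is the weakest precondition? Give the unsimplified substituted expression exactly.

post: y <= 17
stmt 6: x := y - 8  -- replace 0 occurrence(s) of x with (y - 8)
  => y <= 17
stmt 5: x := x - z  -- replace 0 occurrence(s) of x with (x - z)
  => y <= 17
stmt 4: y := z * x  -- replace 1 occurrence(s) of y with (z * x)
  => ( z * x ) <= 17
stmt 3: y := z + 4  -- replace 0 occurrence(s) of y with (z + 4)
  => ( z * x ) <= 17
stmt 2: x := y + 3  -- replace 1 occurrence(s) of x with (y + 3)
  => ( z * ( y + 3 ) ) <= 17
stmt 1: x := y * y  -- replace 0 occurrence(s) of x with (y * y)
  => ( z * ( y + 3 ) ) <= 17

Answer: ( z * ( y + 3 ) ) <= 17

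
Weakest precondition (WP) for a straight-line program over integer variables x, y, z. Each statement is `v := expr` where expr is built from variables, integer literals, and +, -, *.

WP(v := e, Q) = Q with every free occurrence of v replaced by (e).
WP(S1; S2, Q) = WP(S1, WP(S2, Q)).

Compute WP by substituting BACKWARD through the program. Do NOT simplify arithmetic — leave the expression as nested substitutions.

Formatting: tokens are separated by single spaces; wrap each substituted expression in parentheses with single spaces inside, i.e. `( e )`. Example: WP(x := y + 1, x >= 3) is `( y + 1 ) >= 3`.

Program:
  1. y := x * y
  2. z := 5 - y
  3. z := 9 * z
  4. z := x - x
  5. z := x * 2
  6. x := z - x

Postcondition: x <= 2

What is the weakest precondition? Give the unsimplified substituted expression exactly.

Answer: ( ( x * 2 ) - x ) <= 2

Derivation:
post: x <= 2
stmt 6: x := z - x  -- replace 1 occurrence(s) of x with (z - x)
  => ( z - x ) <= 2
stmt 5: z := x * 2  -- replace 1 occurrence(s) of z with (x * 2)
  => ( ( x * 2 ) - x ) <= 2
stmt 4: z := x - x  -- replace 0 occurrence(s) of z with (x - x)
  => ( ( x * 2 ) - x ) <= 2
stmt 3: z := 9 * z  -- replace 0 occurrence(s) of z with (9 * z)
  => ( ( x * 2 ) - x ) <= 2
stmt 2: z := 5 - y  -- replace 0 occurrence(s) of z with (5 - y)
  => ( ( x * 2 ) - x ) <= 2
stmt 1: y := x * y  -- replace 0 occurrence(s) of y with (x * y)
  => ( ( x * 2 ) - x ) <= 2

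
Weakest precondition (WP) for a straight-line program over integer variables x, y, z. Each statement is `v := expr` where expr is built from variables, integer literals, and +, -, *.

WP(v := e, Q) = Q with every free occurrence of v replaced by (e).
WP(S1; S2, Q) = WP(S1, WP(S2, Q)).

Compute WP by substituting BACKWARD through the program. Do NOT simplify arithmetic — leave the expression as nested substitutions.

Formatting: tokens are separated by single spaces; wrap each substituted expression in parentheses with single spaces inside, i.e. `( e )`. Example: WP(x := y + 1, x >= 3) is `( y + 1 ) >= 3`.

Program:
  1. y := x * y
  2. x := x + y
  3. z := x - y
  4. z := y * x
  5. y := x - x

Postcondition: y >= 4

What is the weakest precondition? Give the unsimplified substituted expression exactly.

Answer: ( ( x + ( x * y ) ) - ( x + ( x * y ) ) ) >= 4

Derivation:
post: y >= 4
stmt 5: y := x - x  -- replace 1 occurrence(s) of y with (x - x)
  => ( x - x ) >= 4
stmt 4: z := y * x  -- replace 0 occurrence(s) of z with (y * x)
  => ( x - x ) >= 4
stmt 3: z := x - y  -- replace 0 occurrence(s) of z with (x - y)
  => ( x - x ) >= 4
stmt 2: x := x + y  -- replace 2 occurrence(s) of x with (x + y)
  => ( ( x + y ) - ( x + y ) ) >= 4
stmt 1: y := x * y  -- replace 2 occurrence(s) of y with (x * y)
  => ( ( x + ( x * y ) ) - ( x + ( x * y ) ) ) >= 4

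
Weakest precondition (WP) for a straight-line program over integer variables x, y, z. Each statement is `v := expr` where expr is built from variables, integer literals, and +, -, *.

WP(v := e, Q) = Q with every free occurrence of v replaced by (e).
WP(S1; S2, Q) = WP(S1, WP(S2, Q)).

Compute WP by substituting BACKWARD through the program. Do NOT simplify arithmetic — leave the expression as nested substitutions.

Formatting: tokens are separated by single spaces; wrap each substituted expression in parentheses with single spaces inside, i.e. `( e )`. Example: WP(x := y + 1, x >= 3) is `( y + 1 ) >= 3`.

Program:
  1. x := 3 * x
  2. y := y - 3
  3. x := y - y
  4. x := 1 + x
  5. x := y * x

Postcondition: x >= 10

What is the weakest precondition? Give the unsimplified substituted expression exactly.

post: x >= 10
stmt 5: x := y * x  -- replace 1 occurrence(s) of x with (y * x)
  => ( y * x ) >= 10
stmt 4: x := 1 + x  -- replace 1 occurrence(s) of x with (1 + x)
  => ( y * ( 1 + x ) ) >= 10
stmt 3: x := y - y  -- replace 1 occurrence(s) of x with (y - y)
  => ( y * ( 1 + ( y - y ) ) ) >= 10
stmt 2: y := y - 3  -- replace 3 occurrence(s) of y with (y - 3)
  => ( ( y - 3 ) * ( 1 + ( ( y - 3 ) - ( y - 3 ) ) ) ) >= 10
stmt 1: x := 3 * x  -- replace 0 occurrence(s) of x with (3 * x)
  => ( ( y - 3 ) * ( 1 + ( ( y - 3 ) - ( y - 3 ) ) ) ) >= 10

Answer: ( ( y - 3 ) * ( 1 + ( ( y - 3 ) - ( y - 3 ) ) ) ) >= 10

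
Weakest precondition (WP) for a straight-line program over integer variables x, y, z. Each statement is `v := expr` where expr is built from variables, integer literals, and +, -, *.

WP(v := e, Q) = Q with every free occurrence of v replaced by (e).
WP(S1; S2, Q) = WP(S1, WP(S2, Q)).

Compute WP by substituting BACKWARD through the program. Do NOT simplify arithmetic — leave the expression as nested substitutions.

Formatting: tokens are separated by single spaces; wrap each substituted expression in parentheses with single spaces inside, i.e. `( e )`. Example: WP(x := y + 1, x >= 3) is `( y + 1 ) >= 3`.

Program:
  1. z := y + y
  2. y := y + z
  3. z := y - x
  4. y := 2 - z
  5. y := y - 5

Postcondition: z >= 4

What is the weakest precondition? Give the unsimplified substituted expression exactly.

Answer: ( ( y + ( y + y ) ) - x ) >= 4

Derivation:
post: z >= 4
stmt 5: y := y - 5  -- replace 0 occurrence(s) of y with (y - 5)
  => z >= 4
stmt 4: y := 2 - z  -- replace 0 occurrence(s) of y with (2 - z)
  => z >= 4
stmt 3: z := y - x  -- replace 1 occurrence(s) of z with (y - x)
  => ( y - x ) >= 4
stmt 2: y := y + z  -- replace 1 occurrence(s) of y with (y + z)
  => ( ( y + z ) - x ) >= 4
stmt 1: z := y + y  -- replace 1 occurrence(s) of z with (y + y)
  => ( ( y + ( y + y ) ) - x ) >= 4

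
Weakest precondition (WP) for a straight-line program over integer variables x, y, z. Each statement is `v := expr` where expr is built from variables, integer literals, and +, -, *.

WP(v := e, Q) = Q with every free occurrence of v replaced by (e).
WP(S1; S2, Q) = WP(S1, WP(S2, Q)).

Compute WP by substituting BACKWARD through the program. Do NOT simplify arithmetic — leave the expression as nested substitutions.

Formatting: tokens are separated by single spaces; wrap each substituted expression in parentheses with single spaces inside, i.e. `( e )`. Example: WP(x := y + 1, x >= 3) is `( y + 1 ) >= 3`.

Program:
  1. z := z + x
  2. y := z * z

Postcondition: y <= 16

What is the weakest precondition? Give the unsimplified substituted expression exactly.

Answer: ( ( z + x ) * ( z + x ) ) <= 16

Derivation:
post: y <= 16
stmt 2: y := z * z  -- replace 1 occurrence(s) of y with (z * z)
  => ( z * z ) <= 16
stmt 1: z := z + x  -- replace 2 occurrence(s) of z with (z + x)
  => ( ( z + x ) * ( z + x ) ) <= 16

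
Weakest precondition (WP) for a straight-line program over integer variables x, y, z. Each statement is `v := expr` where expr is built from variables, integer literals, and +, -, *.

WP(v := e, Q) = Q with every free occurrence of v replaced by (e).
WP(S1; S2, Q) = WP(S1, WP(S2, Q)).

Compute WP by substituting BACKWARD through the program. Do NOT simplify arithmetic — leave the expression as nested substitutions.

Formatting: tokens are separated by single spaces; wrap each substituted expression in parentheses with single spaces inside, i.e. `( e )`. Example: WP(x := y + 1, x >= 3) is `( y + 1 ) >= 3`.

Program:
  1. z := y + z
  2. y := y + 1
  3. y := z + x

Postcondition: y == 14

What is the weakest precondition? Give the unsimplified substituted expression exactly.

Answer: ( ( y + z ) + x ) == 14

Derivation:
post: y == 14
stmt 3: y := z + x  -- replace 1 occurrence(s) of y with (z + x)
  => ( z + x ) == 14
stmt 2: y := y + 1  -- replace 0 occurrence(s) of y with (y + 1)
  => ( z + x ) == 14
stmt 1: z := y + z  -- replace 1 occurrence(s) of z with (y + z)
  => ( ( y + z ) + x ) == 14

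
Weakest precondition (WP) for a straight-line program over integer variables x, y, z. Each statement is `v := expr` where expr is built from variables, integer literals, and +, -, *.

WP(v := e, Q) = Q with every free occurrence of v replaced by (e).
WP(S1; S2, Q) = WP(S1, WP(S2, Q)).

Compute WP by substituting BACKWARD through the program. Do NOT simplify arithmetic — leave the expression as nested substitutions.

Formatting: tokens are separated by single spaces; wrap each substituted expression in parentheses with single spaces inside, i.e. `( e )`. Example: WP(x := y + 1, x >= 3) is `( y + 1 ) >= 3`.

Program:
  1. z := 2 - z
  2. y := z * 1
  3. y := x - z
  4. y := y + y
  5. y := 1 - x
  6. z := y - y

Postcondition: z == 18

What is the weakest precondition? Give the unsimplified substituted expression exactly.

Answer: ( ( 1 - x ) - ( 1 - x ) ) == 18

Derivation:
post: z == 18
stmt 6: z := y - y  -- replace 1 occurrence(s) of z with (y - y)
  => ( y - y ) == 18
stmt 5: y := 1 - x  -- replace 2 occurrence(s) of y with (1 - x)
  => ( ( 1 - x ) - ( 1 - x ) ) == 18
stmt 4: y := y + y  -- replace 0 occurrence(s) of y with (y + y)
  => ( ( 1 - x ) - ( 1 - x ) ) == 18
stmt 3: y := x - z  -- replace 0 occurrence(s) of y with (x - z)
  => ( ( 1 - x ) - ( 1 - x ) ) == 18
stmt 2: y := z * 1  -- replace 0 occurrence(s) of y with (z * 1)
  => ( ( 1 - x ) - ( 1 - x ) ) == 18
stmt 1: z := 2 - z  -- replace 0 occurrence(s) of z with (2 - z)
  => ( ( 1 - x ) - ( 1 - x ) ) == 18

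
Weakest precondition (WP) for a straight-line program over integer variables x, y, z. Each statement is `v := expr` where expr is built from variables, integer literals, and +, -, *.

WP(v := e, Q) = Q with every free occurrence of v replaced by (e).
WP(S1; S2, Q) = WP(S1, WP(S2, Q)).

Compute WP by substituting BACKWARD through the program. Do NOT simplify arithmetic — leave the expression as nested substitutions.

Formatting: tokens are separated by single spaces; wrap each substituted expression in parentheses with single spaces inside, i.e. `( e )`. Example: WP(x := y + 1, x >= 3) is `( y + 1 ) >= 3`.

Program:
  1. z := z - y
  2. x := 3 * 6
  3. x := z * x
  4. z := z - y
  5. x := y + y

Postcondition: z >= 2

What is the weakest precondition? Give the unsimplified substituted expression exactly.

Answer: ( ( z - y ) - y ) >= 2

Derivation:
post: z >= 2
stmt 5: x := y + y  -- replace 0 occurrence(s) of x with (y + y)
  => z >= 2
stmt 4: z := z - y  -- replace 1 occurrence(s) of z with (z - y)
  => ( z - y ) >= 2
stmt 3: x := z * x  -- replace 0 occurrence(s) of x with (z * x)
  => ( z - y ) >= 2
stmt 2: x := 3 * 6  -- replace 0 occurrence(s) of x with (3 * 6)
  => ( z - y ) >= 2
stmt 1: z := z - y  -- replace 1 occurrence(s) of z with (z - y)
  => ( ( z - y ) - y ) >= 2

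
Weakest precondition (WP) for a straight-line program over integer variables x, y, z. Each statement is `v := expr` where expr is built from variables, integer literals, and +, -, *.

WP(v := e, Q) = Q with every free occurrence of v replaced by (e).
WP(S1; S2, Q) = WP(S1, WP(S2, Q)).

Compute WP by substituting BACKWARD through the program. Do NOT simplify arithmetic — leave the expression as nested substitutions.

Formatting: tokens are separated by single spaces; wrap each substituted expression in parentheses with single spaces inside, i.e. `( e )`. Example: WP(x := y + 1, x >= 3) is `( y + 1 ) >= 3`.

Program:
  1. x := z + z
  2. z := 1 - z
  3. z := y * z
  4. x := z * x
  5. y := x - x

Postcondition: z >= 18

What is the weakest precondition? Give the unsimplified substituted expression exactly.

post: z >= 18
stmt 5: y := x - x  -- replace 0 occurrence(s) of y with (x - x)
  => z >= 18
stmt 4: x := z * x  -- replace 0 occurrence(s) of x with (z * x)
  => z >= 18
stmt 3: z := y * z  -- replace 1 occurrence(s) of z with (y * z)
  => ( y * z ) >= 18
stmt 2: z := 1 - z  -- replace 1 occurrence(s) of z with (1 - z)
  => ( y * ( 1 - z ) ) >= 18
stmt 1: x := z + z  -- replace 0 occurrence(s) of x with (z + z)
  => ( y * ( 1 - z ) ) >= 18

Answer: ( y * ( 1 - z ) ) >= 18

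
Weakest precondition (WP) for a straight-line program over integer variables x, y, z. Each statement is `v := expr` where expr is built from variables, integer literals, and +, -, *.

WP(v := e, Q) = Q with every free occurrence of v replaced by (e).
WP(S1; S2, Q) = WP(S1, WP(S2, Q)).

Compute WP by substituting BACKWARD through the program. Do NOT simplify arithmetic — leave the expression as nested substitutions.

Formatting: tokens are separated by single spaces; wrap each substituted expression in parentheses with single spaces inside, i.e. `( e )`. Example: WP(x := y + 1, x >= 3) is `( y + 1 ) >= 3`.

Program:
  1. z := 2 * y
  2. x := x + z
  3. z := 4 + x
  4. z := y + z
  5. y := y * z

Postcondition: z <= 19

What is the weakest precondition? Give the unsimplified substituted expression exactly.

post: z <= 19
stmt 5: y := y * z  -- replace 0 occurrence(s) of y with (y * z)
  => z <= 19
stmt 4: z := y + z  -- replace 1 occurrence(s) of z with (y + z)
  => ( y + z ) <= 19
stmt 3: z := 4 + x  -- replace 1 occurrence(s) of z with (4 + x)
  => ( y + ( 4 + x ) ) <= 19
stmt 2: x := x + z  -- replace 1 occurrence(s) of x with (x + z)
  => ( y + ( 4 + ( x + z ) ) ) <= 19
stmt 1: z := 2 * y  -- replace 1 occurrence(s) of z with (2 * y)
  => ( y + ( 4 + ( x + ( 2 * y ) ) ) ) <= 19

Answer: ( y + ( 4 + ( x + ( 2 * y ) ) ) ) <= 19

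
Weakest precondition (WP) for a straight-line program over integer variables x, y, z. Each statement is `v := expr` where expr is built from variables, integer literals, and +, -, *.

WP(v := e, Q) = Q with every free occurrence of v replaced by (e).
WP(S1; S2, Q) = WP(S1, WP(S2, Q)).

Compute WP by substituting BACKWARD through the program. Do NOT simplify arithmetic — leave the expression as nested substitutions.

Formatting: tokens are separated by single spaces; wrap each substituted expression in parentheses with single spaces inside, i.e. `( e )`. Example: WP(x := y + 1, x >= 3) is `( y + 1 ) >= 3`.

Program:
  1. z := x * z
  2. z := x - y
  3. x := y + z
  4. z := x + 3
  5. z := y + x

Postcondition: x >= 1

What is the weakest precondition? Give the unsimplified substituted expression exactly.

Answer: ( y + ( x - y ) ) >= 1

Derivation:
post: x >= 1
stmt 5: z := y + x  -- replace 0 occurrence(s) of z with (y + x)
  => x >= 1
stmt 4: z := x + 3  -- replace 0 occurrence(s) of z with (x + 3)
  => x >= 1
stmt 3: x := y + z  -- replace 1 occurrence(s) of x with (y + z)
  => ( y + z ) >= 1
stmt 2: z := x - y  -- replace 1 occurrence(s) of z with (x - y)
  => ( y + ( x - y ) ) >= 1
stmt 1: z := x * z  -- replace 0 occurrence(s) of z with (x * z)
  => ( y + ( x - y ) ) >= 1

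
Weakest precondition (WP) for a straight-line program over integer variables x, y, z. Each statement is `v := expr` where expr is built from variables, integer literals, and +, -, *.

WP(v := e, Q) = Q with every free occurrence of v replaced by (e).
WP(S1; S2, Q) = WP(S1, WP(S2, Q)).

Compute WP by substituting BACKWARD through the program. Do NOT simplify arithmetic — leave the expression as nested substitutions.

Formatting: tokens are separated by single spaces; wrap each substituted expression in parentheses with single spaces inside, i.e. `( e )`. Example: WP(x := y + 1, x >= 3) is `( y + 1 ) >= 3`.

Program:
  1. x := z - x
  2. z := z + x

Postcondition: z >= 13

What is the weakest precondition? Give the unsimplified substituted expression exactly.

Answer: ( z + ( z - x ) ) >= 13

Derivation:
post: z >= 13
stmt 2: z := z + x  -- replace 1 occurrence(s) of z with (z + x)
  => ( z + x ) >= 13
stmt 1: x := z - x  -- replace 1 occurrence(s) of x with (z - x)
  => ( z + ( z - x ) ) >= 13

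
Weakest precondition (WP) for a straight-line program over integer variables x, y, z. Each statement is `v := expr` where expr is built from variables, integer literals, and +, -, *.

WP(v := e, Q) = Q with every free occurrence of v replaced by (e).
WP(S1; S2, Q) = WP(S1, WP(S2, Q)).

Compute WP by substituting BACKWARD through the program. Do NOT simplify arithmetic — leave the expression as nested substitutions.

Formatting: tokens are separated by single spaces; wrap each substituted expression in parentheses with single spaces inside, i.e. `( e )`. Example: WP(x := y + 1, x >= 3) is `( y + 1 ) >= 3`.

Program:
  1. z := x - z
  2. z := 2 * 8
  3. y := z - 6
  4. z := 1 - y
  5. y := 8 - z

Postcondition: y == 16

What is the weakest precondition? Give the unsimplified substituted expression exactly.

Answer: ( 8 - ( 1 - ( ( 2 * 8 ) - 6 ) ) ) == 16

Derivation:
post: y == 16
stmt 5: y := 8 - z  -- replace 1 occurrence(s) of y with (8 - z)
  => ( 8 - z ) == 16
stmt 4: z := 1 - y  -- replace 1 occurrence(s) of z with (1 - y)
  => ( 8 - ( 1 - y ) ) == 16
stmt 3: y := z - 6  -- replace 1 occurrence(s) of y with (z - 6)
  => ( 8 - ( 1 - ( z - 6 ) ) ) == 16
stmt 2: z := 2 * 8  -- replace 1 occurrence(s) of z with (2 * 8)
  => ( 8 - ( 1 - ( ( 2 * 8 ) - 6 ) ) ) == 16
stmt 1: z := x - z  -- replace 0 occurrence(s) of z with (x - z)
  => ( 8 - ( 1 - ( ( 2 * 8 ) - 6 ) ) ) == 16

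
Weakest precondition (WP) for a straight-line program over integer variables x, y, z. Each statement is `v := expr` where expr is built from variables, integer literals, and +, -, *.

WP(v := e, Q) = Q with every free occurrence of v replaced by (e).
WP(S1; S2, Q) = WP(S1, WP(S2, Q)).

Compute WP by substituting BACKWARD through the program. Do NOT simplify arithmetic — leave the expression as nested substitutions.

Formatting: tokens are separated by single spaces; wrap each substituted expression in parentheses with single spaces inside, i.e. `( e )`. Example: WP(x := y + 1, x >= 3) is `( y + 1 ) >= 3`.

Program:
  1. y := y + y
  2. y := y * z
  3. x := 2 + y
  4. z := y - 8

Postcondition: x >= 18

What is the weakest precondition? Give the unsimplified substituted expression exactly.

post: x >= 18
stmt 4: z := y - 8  -- replace 0 occurrence(s) of z with (y - 8)
  => x >= 18
stmt 3: x := 2 + y  -- replace 1 occurrence(s) of x with (2 + y)
  => ( 2 + y ) >= 18
stmt 2: y := y * z  -- replace 1 occurrence(s) of y with (y * z)
  => ( 2 + ( y * z ) ) >= 18
stmt 1: y := y + y  -- replace 1 occurrence(s) of y with (y + y)
  => ( 2 + ( ( y + y ) * z ) ) >= 18

Answer: ( 2 + ( ( y + y ) * z ) ) >= 18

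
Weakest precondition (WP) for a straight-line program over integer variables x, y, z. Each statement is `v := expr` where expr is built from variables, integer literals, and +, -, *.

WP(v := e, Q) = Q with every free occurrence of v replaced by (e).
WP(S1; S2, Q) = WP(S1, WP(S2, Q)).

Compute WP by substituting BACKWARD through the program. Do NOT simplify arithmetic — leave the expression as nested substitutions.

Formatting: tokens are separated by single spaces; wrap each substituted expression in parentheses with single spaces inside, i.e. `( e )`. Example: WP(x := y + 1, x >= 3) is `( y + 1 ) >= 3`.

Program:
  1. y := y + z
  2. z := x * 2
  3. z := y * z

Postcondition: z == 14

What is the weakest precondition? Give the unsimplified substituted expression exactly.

Answer: ( ( y + z ) * ( x * 2 ) ) == 14

Derivation:
post: z == 14
stmt 3: z := y * z  -- replace 1 occurrence(s) of z with (y * z)
  => ( y * z ) == 14
stmt 2: z := x * 2  -- replace 1 occurrence(s) of z with (x * 2)
  => ( y * ( x * 2 ) ) == 14
stmt 1: y := y + z  -- replace 1 occurrence(s) of y with (y + z)
  => ( ( y + z ) * ( x * 2 ) ) == 14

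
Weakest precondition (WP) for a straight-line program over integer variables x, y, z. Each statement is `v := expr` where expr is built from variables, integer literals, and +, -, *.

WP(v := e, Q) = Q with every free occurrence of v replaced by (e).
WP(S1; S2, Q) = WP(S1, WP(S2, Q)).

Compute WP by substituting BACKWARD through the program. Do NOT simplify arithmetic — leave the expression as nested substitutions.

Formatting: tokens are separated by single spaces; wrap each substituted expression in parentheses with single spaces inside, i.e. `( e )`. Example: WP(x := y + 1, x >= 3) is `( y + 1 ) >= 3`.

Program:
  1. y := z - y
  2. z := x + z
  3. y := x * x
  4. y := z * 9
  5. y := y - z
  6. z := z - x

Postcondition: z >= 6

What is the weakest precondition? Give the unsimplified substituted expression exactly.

post: z >= 6
stmt 6: z := z - x  -- replace 1 occurrence(s) of z with (z - x)
  => ( z - x ) >= 6
stmt 5: y := y - z  -- replace 0 occurrence(s) of y with (y - z)
  => ( z - x ) >= 6
stmt 4: y := z * 9  -- replace 0 occurrence(s) of y with (z * 9)
  => ( z - x ) >= 6
stmt 3: y := x * x  -- replace 0 occurrence(s) of y with (x * x)
  => ( z - x ) >= 6
stmt 2: z := x + z  -- replace 1 occurrence(s) of z with (x + z)
  => ( ( x + z ) - x ) >= 6
stmt 1: y := z - y  -- replace 0 occurrence(s) of y with (z - y)
  => ( ( x + z ) - x ) >= 6

Answer: ( ( x + z ) - x ) >= 6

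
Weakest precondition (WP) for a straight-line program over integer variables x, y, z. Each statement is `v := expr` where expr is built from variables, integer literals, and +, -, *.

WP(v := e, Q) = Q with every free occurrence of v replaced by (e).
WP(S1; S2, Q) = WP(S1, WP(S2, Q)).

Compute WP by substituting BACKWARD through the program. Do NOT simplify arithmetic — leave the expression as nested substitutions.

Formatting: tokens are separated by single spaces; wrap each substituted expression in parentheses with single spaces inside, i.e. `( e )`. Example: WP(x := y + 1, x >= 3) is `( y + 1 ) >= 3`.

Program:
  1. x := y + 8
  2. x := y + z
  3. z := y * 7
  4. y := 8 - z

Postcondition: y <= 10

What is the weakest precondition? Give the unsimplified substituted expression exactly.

Answer: ( 8 - ( y * 7 ) ) <= 10

Derivation:
post: y <= 10
stmt 4: y := 8 - z  -- replace 1 occurrence(s) of y with (8 - z)
  => ( 8 - z ) <= 10
stmt 3: z := y * 7  -- replace 1 occurrence(s) of z with (y * 7)
  => ( 8 - ( y * 7 ) ) <= 10
stmt 2: x := y + z  -- replace 0 occurrence(s) of x with (y + z)
  => ( 8 - ( y * 7 ) ) <= 10
stmt 1: x := y + 8  -- replace 0 occurrence(s) of x with (y + 8)
  => ( 8 - ( y * 7 ) ) <= 10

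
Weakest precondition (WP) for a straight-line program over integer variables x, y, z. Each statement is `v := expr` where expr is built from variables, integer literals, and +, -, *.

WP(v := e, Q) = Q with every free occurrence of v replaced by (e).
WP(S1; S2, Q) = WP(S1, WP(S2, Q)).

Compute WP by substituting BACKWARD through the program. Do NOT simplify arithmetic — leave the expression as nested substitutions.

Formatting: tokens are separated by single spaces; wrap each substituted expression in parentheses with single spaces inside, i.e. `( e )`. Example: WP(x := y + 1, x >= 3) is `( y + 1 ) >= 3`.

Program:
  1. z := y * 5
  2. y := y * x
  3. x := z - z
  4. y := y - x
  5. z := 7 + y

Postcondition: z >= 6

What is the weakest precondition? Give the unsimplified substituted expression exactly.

Answer: ( 7 + ( ( y * x ) - ( ( y * 5 ) - ( y * 5 ) ) ) ) >= 6

Derivation:
post: z >= 6
stmt 5: z := 7 + y  -- replace 1 occurrence(s) of z with (7 + y)
  => ( 7 + y ) >= 6
stmt 4: y := y - x  -- replace 1 occurrence(s) of y with (y - x)
  => ( 7 + ( y - x ) ) >= 6
stmt 3: x := z - z  -- replace 1 occurrence(s) of x with (z - z)
  => ( 7 + ( y - ( z - z ) ) ) >= 6
stmt 2: y := y * x  -- replace 1 occurrence(s) of y with (y * x)
  => ( 7 + ( ( y * x ) - ( z - z ) ) ) >= 6
stmt 1: z := y * 5  -- replace 2 occurrence(s) of z with (y * 5)
  => ( 7 + ( ( y * x ) - ( ( y * 5 ) - ( y * 5 ) ) ) ) >= 6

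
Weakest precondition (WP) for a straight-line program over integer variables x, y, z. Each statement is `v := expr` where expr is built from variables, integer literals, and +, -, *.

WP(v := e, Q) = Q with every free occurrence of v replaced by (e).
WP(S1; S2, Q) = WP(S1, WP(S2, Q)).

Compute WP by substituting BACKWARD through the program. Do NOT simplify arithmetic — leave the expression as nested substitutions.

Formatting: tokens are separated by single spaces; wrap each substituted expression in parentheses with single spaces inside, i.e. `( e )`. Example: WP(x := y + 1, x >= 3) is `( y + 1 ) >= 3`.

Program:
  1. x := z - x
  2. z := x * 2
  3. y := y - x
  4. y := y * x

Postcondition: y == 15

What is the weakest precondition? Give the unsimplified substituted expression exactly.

Answer: ( ( y - ( z - x ) ) * ( z - x ) ) == 15

Derivation:
post: y == 15
stmt 4: y := y * x  -- replace 1 occurrence(s) of y with (y * x)
  => ( y * x ) == 15
stmt 3: y := y - x  -- replace 1 occurrence(s) of y with (y - x)
  => ( ( y - x ) * x ) == 15
stmt 2: z := x * 2  -- replace 0 occurrence(s) of z with (x * 2)
  => ( ( y - x ) * x ) == 15
stmt 1: x := z - x  -- replace 2 occurrence(s) of x with (z - x)
  => ( ( y - ( z - x ) ) * ( z - x ) ) == 15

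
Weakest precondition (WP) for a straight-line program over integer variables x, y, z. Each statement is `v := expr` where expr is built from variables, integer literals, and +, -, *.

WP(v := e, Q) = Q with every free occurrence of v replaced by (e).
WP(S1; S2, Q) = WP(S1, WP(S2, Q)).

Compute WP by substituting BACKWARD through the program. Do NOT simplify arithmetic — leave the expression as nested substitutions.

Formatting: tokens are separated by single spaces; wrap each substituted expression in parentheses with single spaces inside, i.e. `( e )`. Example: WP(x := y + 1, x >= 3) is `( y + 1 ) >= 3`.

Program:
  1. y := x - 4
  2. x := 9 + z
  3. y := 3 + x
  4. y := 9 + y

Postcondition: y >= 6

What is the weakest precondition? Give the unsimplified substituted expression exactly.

Answer: ( 9 + ( 3 + ( 9 + z ) ) ) >= 6

Derivation:
post: y >= 6
stmt 4: y := 9 + y  -- replace 1 occurrence(s) of y with (9 + y)
  => ( 9 + y ) >= 6
stmt 3: y := 3 + x  -- replace 1 occurrence(s) of y with (3 + x)
  => ( 9 + ( 3 + x ) ) >= 6
stmt 2: x := 9 + z  -- replace 1 occurrence(s) of x with (9 + z)
  => ( 9 + ( 3 + ( 9 + z ) ) ) >= 6
stmt 1: y := x - 4  -- replace 0 occurrence(s) of y with (x - 4)
  => ( 9 + ( 3 + ( 9 + z ) ) ) >= 6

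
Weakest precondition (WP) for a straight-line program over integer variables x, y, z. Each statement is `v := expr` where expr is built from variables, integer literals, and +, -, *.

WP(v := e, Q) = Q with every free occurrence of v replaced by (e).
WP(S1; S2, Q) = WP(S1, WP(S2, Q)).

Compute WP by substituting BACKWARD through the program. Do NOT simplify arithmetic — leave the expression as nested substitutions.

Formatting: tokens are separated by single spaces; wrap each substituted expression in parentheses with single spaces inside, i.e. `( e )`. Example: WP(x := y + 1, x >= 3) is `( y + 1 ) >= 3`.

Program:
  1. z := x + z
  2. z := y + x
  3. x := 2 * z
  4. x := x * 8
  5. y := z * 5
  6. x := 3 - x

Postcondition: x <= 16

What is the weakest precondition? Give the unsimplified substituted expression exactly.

post: x <= 16
stmt 6: x := 3 - x  -- replace 1 occurrence(s) of x with (3 - x)
  => ( 3 - x ) <= 16
stmt 5: y := z * 5  -- replace 0 occurrence(s) of y with (z * 5)
  => ( 3 - x ) <= 16
stmt 4: x := x * 8  -- replace 1 occurrence(s) of x with (x * 8)
  => ( 3 - ( x * 8 ) ) <= 16
stmt 3: x := 2 * z  -- replace 1 occurrence(s) of x with (2 * z)
  => ( 3 - ( ( 2 * z ) * 8 ) ) <= 16
stmt 2: z := y + x  -- replace 1 occurrence(s) of z with (y + x)
  => ( 3 - ( ( 2 * ( y + x ) ) * 8 ) ) <= 16
stmt 1: z := x + z  -- replace 0 occurrence(s) of z with (x + z)
  => ( 3 - ( ( 2 * ( y + x ) ) * 8 ) ) <= 16

Answer: ( 3 - ( ( 2 * ( y + x ) ) * 8 ) ) <= 16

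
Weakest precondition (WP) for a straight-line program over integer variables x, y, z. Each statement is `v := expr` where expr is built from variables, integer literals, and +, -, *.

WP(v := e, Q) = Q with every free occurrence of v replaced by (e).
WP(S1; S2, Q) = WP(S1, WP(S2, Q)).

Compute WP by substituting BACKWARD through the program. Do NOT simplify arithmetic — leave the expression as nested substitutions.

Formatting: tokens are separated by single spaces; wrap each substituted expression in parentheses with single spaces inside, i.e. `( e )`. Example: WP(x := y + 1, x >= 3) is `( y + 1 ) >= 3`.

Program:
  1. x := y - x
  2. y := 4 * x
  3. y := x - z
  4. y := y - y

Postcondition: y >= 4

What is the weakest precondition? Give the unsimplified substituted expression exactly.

post: y >= 4
stmt 4: y := y - y  -- replace 1 occurrence(s) of y with (y - y)
  => ( y - y ) >= 4
stmt 3: y := x - z  -- replace 2 occurrence(s) of y with (x - z)
  => ( ( x - z ) - ( x - z ) ) >= 4
stmt 2: y := 4 * x  -- replace 0 occurrence(s) of y with (4 * x)
  => ( ( x - z ) - ( x - z ) ) >= 4
stmt 1: x := y - x  -- replace 2 occurrence(s) of x with (y - x)
  => ( ( ( y - x ) - z ) - ( ( y - x ) - z ) ) >= 4

Answer: ( ( ( y - x ) - z ) - ( ( y - x ) - z ) ) >= 4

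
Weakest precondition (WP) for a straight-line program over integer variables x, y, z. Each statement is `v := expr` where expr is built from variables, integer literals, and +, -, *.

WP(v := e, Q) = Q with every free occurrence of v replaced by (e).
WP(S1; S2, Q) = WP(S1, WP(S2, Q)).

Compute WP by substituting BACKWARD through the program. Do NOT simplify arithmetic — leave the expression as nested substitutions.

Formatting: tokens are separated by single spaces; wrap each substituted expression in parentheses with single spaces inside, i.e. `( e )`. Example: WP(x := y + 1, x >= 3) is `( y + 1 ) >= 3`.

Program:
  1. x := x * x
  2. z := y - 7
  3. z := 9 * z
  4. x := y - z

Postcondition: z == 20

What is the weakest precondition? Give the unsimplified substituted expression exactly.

post: z == 20
stmt 4: x := y - z  -- replace 0 occurrence(s) of x with (y - z)
  => z == 20
stmt 3: z := 9 * z  -- replace 1 occurrence(s) of z with (9 * z)
  => ( 9 * z ) == 20
stmt 2: z := y - 7  -- replace 1 occurrence(s) of z with (y - 7)
  => ( 9 * ( y - 7 ) ) == 20
stmt 1: x := x * x  -- replace 0 occurrence(s) of x with (x * x)
  => ( 9 * ( y - 7 ) ) == 20

Answer: ( 9 * ( y - 7 ) ) == 20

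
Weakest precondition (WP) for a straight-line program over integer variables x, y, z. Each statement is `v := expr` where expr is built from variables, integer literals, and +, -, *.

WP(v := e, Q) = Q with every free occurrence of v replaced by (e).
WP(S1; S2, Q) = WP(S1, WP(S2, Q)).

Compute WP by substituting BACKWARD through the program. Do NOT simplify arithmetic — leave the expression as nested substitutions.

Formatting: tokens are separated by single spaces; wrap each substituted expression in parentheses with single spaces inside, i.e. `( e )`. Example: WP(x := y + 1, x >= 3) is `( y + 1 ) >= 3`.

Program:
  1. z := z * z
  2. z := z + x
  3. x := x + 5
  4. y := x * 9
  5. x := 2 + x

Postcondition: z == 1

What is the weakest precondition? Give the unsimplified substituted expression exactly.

Answer: ( ( z * z ) + x ) == 1

Derivation:
post: z == 1
stmt 5: x := 2 + x  -- replace 0 occurrence(s) of x with (2 + x)
  => z == 1
stmt 4: y := x * 9  -- replace 0 occurrence(s) of y with (x * 9)
  => z == 1
stmt 3: x := x + 5  -- replace 0 occurrence(s) of x with (x + 5)
  => z == 1
stmt 2: z := z + x  -- replace 1 occurrence(s) of z with (z + x)
  => ( z + x ) == 1
stmt 1: z := z * z  -- replace 1 occurrence(s) of z with (z * z)
  => ( ( z * z ) + x ) == 1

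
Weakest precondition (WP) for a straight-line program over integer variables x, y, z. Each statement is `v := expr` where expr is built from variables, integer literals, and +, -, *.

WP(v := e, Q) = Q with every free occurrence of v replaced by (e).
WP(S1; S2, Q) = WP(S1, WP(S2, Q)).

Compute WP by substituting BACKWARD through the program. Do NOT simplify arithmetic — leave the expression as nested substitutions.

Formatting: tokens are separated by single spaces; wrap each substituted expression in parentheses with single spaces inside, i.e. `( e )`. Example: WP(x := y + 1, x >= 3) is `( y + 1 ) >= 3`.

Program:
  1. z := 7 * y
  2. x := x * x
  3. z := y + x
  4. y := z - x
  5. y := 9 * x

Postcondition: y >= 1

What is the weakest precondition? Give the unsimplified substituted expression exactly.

Answer: ( 9 * ( x * x ) ) >= 1

Derivation:
post: y >= 1
stmt 5: y := 9 * x  -- replace 1 occurrence(s) of y with (9 * x)
  => ( 9 * x ) >= 1
stmt 4: y := z - x  -- replace 0 occurrence(s) of y with (z - x)
  => ( 9 * x ) >= 1
stmt 3: z := y + x  -- replace 0 occurrence(s) of z with (y + x)
  => ( 9 * x ) >= 1
stmt 2: x := x * x  -- replace 1 occurrence(s) of x with (x * x)
  => ( 9 * ( x * x ) ) >= 1
stmt 1: z := 7 * y  -- replace 0 occurrence(s) of z with (7 * y)
  => ( 9 * ( x * x ) ) >= 1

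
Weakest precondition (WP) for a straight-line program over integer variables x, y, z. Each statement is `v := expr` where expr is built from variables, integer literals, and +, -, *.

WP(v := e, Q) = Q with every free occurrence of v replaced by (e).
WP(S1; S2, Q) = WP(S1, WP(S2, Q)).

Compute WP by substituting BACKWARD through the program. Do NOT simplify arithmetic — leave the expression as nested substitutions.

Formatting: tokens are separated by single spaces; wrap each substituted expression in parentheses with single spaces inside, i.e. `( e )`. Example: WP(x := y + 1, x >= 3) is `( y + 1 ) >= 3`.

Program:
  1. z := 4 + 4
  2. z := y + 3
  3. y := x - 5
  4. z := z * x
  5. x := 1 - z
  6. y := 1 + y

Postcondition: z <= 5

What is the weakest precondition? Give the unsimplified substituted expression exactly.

Answer: ( ( y + 3 ) * x ) <= 5

Derivation:
post: z <= 5
stmt 6: y := 1 + y  -- replace 0 occurrence(s) of y with (1 + y)
  => z <= 5
stmt 5: x := 1 - z  -- replace 0 occurrence(s) of x with (1 - z)
  => z <= 5
stmt 4: z := z * x  -- replace 1 occurrence(s) of z with (z * x)
  => ( z * x ) <= 5
stmt 3: y := x - 5  -- replace 0 occurrence(s) of y with (x - 5)
  => ( z * x ) <= 5
stmt 2: z := y + 3  -- replace 1 occurrence(s) of z with (y + 3)
  => ( ( y + 3 ) * x ) <= 5
stmt 1: z := 4 + 4  -- replace 0 occurrence(s) of z with (4 + 4)
  => ( ( y + 3 ) * x ) <= 5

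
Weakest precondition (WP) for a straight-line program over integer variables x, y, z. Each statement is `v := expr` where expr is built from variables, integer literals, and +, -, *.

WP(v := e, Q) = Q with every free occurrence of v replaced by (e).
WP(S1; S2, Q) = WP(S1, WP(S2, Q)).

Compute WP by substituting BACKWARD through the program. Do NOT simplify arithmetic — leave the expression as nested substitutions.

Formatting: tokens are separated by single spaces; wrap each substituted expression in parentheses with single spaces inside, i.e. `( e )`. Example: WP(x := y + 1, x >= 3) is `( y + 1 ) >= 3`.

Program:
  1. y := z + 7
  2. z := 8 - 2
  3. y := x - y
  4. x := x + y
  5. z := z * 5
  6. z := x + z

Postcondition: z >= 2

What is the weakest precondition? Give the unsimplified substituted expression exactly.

Answer: ( ( x + ( x - ( z + 7 ) ) ) + ( ( 8 - 2 ) * 5 ) ) >= 2

Derivation:
post: z >= 2
stmt 6: z := x + z  -- replace 1 occurrence(s) of z with (x + z)
  => ( x + z ) >= 2
stmt 5: z := z * 5  -- replace 1 occurrence(s) of z with (z * 5)
  => ( x + ( z * 5 ) ) >= 2
stmt 4: x := x + y  -- replace 1 occurrence(s) of x with (x + y)
  => ( ( x + y ) + ( z * 5 ) ) >= 2
stmt 3: y := x - y  -- replace 1 occurrence(s) of y with (x - y)
  => ( ( x + ( x - y ) ) + ( z * 5 ) ) >= 2
stmt 2: z := 8 - 2  -- replace 1 occurrence(s) of z with (8 - 2)
  => ( ( x + ( x - y ) ) + ( ( 8 - 2 ) * 5 ) ) >= 2
stmt 1: y := z + 7  -- replace 1 occurrence(s) of y with (z + 7)
  => ( ( x + ( x - ( z + 7 ) ) ) + ( ( 8 - 2 ) * 5 ) ) >= 2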